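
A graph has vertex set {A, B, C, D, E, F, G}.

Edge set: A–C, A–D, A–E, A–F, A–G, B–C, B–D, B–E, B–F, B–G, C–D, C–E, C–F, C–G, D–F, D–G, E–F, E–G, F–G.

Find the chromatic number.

B, C, D, F, G are pairwise adjacent (a clique of size 5), so at least 5 colors are needed.
One proper 5-coloring: A=purple, B=purple, C=red, D=yellow, E=yellow, F=green, G=blue. No two adjacent vertices share a color.

5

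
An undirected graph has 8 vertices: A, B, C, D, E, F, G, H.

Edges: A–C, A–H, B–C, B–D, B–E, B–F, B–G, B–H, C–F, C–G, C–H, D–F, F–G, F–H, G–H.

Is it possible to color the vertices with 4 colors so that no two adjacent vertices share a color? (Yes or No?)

B, C, F, G, H are mutually adjacent (a clique of size 5), so at least 5 colors are needed.
So 4 colors are not enough.

No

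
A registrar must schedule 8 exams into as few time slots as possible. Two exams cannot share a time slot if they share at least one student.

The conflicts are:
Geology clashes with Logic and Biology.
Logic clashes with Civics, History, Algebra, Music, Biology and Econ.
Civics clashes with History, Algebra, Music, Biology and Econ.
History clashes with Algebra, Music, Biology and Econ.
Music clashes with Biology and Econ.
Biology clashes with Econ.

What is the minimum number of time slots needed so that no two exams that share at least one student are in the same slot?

Logic, Civics, History, Music, Biology, Econ all conflict with each other, so at least 6 time slots are needed.
6 time slots suffice: Geology=2, Logic=1, Civics=2, History=3, Algebra=4, Music=6, Biology=4, Econ=5. No two conflicting exams share a time slot.

6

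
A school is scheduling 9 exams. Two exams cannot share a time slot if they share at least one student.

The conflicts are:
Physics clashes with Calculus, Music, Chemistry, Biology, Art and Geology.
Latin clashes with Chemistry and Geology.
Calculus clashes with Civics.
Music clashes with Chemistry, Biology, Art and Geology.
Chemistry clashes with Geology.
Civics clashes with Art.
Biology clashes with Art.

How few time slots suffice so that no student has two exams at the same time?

Physics, Music, Biology, Art pairwise conflict, so at least 4 time slots are needed.
4 time slots suffice: time slot 1 → {Physics, Latin, Civics}; time slot 2 → {Calculus, Music}; time slot 3 → {Chemistry, Art}; time slot 4 → {Biology, Geology}. Every pair that conflicts lands in different time slots.

4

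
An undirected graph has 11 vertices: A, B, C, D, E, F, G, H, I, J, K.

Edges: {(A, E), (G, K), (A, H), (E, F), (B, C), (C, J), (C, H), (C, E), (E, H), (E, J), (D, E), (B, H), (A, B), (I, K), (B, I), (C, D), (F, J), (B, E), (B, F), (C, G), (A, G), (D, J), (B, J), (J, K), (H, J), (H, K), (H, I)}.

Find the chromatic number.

5

B, C, E, H, J are pairwise adjacent (a clique of size 5), so at least 5 colors are needed.
5 colors suffice: color red → {D, F, G, H}; color blue → {A, I, J}; color green → {B, K}; color yellow → {E}; color purple → {C}. No two adjacent vertices share a color.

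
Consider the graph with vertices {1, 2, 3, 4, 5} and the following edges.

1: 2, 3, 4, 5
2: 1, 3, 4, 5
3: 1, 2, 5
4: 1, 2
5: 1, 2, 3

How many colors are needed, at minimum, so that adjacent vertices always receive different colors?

1, 2, 3, 5 are pairwise adjacent (a clique of size 4), so at least 4 colors are needed.
4 colors suffice: color a → {2}; color b → {1}; color c → {3, 4}; color d → {5}. Every edge joins two different colors.

4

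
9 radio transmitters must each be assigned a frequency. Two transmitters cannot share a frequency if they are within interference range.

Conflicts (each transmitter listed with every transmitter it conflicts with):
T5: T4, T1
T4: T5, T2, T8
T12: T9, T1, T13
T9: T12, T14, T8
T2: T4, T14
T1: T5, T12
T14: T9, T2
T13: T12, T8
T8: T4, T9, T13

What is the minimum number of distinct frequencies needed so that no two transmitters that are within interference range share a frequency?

The cycle T2-T4-T8-T9-T14-T2 has odd length 5, so it cannot be 2-colored; at least 3 frequencies are needed.
3 frequencies suffice: T5=1, T4=2, T12=1, T9=2, T2=3, T1=2, T14=1, T13=2, T8=1. No two conflicting transmitters share a frequency.

3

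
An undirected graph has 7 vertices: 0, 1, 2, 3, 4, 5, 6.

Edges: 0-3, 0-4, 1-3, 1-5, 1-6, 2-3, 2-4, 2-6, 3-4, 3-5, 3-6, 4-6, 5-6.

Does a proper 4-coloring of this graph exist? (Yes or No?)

Yes

The chromatic number is 4. 1, 3, 5, 6 are pairwise adjacent (a clique of size 4), so at least 4 colors are needed.
4 colors suffice: color a → {3}; color b → {0, 6}; color c → {1, 4}; color d → {2, 5}.
That is already a proper 4-coloring.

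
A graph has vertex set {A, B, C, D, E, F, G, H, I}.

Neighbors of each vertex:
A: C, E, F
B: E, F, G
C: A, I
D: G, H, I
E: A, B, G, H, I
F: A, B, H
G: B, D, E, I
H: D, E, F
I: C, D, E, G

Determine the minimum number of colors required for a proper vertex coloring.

3

D, G, I are pairwise adjacent, so at least 3 colors are needed.
3 colors suffice: color 1 → {C, D, E, F}; color 2 → {A, B, H, I}; color 3 → {G}. Every edge joins two different colors.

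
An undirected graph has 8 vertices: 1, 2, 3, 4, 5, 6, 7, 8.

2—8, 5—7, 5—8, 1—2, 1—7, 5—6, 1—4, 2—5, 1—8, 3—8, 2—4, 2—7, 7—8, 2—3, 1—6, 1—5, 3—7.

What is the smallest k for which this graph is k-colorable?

1, 2, 5, 7, 8 are pairwise adjacent (a clique of size 5), so at least 5 colors are needed.
5 colors suffice: color red → {2, 6}; color blue → {1, 3}; color green → {4, 5}; color yellow → {7}; color purple → {8}. Every edge joins two different colors.

5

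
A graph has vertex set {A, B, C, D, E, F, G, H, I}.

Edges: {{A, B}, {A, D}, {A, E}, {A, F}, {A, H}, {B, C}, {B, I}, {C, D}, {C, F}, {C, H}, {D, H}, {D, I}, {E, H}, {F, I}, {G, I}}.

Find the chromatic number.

C, D, H are pairwise adjacent, so at least 3 colors are needed.
A valid assignment using 3 colors: A=red, B=blue, C=red, D=green, E=green, F=blue, G=blue, H=blue, I=red. No two adjacent vertices share a color.

3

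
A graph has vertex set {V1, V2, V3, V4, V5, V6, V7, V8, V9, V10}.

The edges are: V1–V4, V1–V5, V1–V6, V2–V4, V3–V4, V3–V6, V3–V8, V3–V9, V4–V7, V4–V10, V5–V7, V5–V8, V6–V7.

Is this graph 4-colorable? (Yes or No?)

Yes

The chromatic number is 3. The cycle V3-V6-V7-V5-V8-V3 has odd length 5, so it cannot be 2-colored; at least 3 colors are needed.
A valid assignment using 3 colors: V1=2, V2=2, V3=2, V4=1, V5=1, V6=1, V7=2, V8=3, V9=1, V10=2.
Since 4 ≥ 3, a proper 4-coloring certainly exists.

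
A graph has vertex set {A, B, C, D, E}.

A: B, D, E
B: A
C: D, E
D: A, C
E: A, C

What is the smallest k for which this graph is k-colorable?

2

C and E are adjacent, so at least 2 colors are needed.
A valid assignment using 2 colors: A=red, B=blue, C=red, D=blue, E=blue. Each edge has distinct colors on its endpoints.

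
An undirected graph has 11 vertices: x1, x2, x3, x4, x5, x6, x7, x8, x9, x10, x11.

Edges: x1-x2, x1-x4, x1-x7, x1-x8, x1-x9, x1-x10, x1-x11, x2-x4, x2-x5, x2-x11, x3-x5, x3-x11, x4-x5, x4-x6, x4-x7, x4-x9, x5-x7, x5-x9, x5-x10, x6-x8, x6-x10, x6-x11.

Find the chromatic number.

3

x4, x5, x7 are pairwise adjacent, so at least 3 colors are needed.
3 colors suffice: x1=1, x2=3, x3=3, x4=2, x5=1, x6=1, x7=3, x8=2, x9=3, x10=2, x11=2. Every edge joins two different colors.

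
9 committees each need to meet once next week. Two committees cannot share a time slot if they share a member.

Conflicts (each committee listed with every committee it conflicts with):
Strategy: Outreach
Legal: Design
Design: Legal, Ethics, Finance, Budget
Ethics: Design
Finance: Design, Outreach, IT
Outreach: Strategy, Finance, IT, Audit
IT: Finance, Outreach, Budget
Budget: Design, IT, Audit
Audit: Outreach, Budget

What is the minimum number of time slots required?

3

Finance, Outreach, IT are mutually in conflict, so at least 3 time slots are needed.
3 time slots suffice: time slot 1 → {Design, Outreach}; time slot 2 → {Strategy, Legal, Ethics, IT, Audit}; time slot 3 → {Finance, Budget}. Each listed conflict is separated.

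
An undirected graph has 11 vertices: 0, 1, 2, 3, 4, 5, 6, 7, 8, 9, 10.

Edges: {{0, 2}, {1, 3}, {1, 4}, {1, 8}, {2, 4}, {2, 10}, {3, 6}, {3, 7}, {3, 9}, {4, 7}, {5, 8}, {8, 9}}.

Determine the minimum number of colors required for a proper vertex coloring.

2

3 and 6 are adjacent, so at least 2 colors are needed.
2 colors suffice: color red → {0, 3, 4, 8, 10}; color blue → {1, 2, 5, 6, 7, 9}. Each edge has distinct colors on its endpoints.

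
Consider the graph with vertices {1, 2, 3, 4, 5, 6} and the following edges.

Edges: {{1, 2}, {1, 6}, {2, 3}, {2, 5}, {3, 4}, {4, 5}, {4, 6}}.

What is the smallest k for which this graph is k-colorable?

3

The cycle 2-3-4-6-1-2 has odd length 5, so it cannot be 2-colored; at least 3 colors are needed.
3 colors suffice: 1=blue, 2=red, 3=blue, 4=red, 5=blue, 6=green. Each edge has distinct colors on its endpoints.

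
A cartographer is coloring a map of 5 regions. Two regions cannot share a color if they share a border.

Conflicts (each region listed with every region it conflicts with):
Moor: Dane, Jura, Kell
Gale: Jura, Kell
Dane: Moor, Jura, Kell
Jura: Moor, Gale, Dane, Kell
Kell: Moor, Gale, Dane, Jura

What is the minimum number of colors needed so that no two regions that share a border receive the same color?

4

Moor, Dane, Jura, Kell pairwise conflict, so at least 4 colors are needed.
One proper 4-coloring: Moor=4, Gale=3, Dane=3, Jura=1, Kell=2. Every pair that conflicts lands in different colors.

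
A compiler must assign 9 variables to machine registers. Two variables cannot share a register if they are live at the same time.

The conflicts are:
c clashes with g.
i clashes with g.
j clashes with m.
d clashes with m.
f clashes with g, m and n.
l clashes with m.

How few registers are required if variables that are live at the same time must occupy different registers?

f and g conflict, so at least 2 registers are needed.
2 registers suffice: c=2, i=2, j=2, d=2, f=2, g=1, l=2, m=1, n=1. Each listed conflict is separated.

2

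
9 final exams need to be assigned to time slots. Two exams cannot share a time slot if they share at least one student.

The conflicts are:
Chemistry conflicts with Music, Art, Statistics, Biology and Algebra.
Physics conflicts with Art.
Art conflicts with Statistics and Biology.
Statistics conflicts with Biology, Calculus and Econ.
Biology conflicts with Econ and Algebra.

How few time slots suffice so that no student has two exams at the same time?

4

Chemistry, Art, Statistics, Biology pairwise conflict, so at least 4 time slots are needed.
Using 4 time slots: Chemistry=3, Music=1, Physics=1, Art=4, Statistics=1, Biology=2, Calculus=2, Econ=3, Algebra=1. No two conflicting exams share a time slot.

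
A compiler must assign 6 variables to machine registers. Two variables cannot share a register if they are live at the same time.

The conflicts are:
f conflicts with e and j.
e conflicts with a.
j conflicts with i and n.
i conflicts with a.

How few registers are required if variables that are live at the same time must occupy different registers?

3

The cycle j-f-e-a-i-j has odd length 5, so it cannot be 2-colored; at least 3 registers are needed.
A valid assignment using 3 registers: f=2, e=1, j=1, i=2, n=2, a=3. No two conflicting variables share a register.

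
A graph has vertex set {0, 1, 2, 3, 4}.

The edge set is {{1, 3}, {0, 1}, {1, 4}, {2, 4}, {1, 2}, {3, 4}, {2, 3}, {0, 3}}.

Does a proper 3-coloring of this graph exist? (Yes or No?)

No

1, 2, 3, 4 are mutually adjacent (a clique of size 4), so at least 4 colors are needed.
So 3 colors are not enough.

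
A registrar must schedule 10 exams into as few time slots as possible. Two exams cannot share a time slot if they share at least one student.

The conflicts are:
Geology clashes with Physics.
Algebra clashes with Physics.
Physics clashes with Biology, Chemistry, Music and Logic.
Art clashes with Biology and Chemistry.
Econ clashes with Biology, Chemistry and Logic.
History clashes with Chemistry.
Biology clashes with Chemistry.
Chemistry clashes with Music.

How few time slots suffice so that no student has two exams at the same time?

Physics, Biology, Chemistry pairwise conflict, so at least 3 time slots are needed.
3 time slots suffice: time slot 1 → {Physics, Art, Econ, History}; time slot 2 → {Geology, Algebra, Chemistry, Logic}; time slot 3 → {Biology, Music}. No two conflicting exams share a time slot.

3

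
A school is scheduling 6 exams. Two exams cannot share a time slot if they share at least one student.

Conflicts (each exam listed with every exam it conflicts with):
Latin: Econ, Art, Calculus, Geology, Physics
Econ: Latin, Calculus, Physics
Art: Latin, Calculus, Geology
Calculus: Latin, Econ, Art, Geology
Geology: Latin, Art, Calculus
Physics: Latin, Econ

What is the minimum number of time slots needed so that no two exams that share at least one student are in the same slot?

Latin, Art, Calculus, Geology are mutually in conflict, so at least 4 time slots are needed.
4 time slots suffice: time slot 1 → {Latin}; time slot 2 → {Calculus, Physics}; time slot 3 → {Econ, Art}; time slot 4 → {Geology}. Each listed conflict is separated.

4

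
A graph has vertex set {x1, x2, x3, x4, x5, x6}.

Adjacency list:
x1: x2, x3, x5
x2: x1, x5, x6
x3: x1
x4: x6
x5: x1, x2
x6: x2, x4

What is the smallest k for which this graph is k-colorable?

3

x1, x2, x5 are pairwise adjacent, so at least 3 colors are needed.
3 colors suffice: color 1 → {x2, x3, x4}; color 2 → {x1, x6}; color 3 → {x5}. Each edge has distinct colors on its endpoints.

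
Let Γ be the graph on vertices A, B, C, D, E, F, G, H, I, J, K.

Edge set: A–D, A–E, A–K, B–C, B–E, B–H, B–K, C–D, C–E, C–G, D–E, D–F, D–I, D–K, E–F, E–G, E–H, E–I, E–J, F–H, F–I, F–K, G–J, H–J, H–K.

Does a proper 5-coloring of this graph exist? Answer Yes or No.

The chromatic number is 4. D, E, F, I form a clique, so at least 4 colors are needed.
A valid assignment using 4 colors: A=green, B=green, C=yellow, D=blue, E=red, F=green, G=blue, H=blue, I=yellow, J=green, K=red.
Since 5 ≥ 4, a proper 5-coloring certainly exists.

Yes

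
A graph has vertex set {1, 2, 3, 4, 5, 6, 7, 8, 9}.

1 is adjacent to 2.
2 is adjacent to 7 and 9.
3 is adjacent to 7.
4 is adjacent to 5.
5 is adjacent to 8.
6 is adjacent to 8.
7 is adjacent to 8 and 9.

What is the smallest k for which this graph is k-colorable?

2, 7, 9 are pairwise adjacent, so at least 3 colors are needed.
3 colors suffice: color a → {1, 5, 6, 7}; color b → {2, 3, 4, 8}; color c → {9}. Each edge has distinct colors on its endpoints.

3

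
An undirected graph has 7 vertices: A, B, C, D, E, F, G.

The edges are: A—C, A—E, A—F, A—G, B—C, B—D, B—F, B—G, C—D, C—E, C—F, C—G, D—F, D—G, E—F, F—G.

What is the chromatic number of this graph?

5

B, C, D, F, G form a clique, so at least 5 colors are needed.
5 colors suffice: color 1 → {C}; color 2 → {F}; color 3 → {E, G}; color 4 → {A, B}; color 5 → {D}. Each edge has distinct colors on its endpoints.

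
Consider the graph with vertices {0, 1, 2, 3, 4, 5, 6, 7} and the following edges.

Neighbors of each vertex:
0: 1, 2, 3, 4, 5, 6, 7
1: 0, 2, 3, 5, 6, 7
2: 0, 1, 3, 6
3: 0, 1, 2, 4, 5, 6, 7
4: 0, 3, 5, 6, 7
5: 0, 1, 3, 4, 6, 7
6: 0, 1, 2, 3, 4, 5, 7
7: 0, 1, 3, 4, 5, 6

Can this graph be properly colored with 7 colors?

Yes

The chromatic number is 6. 0, 1, 3, 5, 6, 7 form a clique, so at least 6 colors are needed.
6 colors suffice: color a → {6}; color b → {3}; color c → {0}; color d → {1, 4}; color e → {2, 5}; color f → {7}.
Since 7 ≥ 6, a proper 7-coloring certainly exists.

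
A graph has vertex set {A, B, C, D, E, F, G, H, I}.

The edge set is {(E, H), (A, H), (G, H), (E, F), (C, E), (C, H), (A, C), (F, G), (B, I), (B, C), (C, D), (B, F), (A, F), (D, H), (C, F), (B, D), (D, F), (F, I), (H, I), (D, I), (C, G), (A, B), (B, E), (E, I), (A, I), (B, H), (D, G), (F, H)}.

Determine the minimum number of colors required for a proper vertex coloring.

5

C, D, F, G, H form a clique, so at least 5 colors are needed.
A valid assignment using 5 colors: A=5, B=4, C=3, D=5, E=5, F=2, G=4, H=1, I=3. Each edge has distinct colors on its endpoints.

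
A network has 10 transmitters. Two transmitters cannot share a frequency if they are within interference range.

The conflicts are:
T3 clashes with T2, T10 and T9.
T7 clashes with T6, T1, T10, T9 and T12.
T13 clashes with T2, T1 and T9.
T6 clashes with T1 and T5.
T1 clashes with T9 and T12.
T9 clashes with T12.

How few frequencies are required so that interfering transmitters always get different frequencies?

T7, T1, T9, T12 are mutually in conflict, so at least 4 frequencies are needed.
Using 4 frequencies: T3=2, T7=3, T13=3, T6=1, T2=1, T1=2, T10=1, T9=1, T5=2, T12=4. No two conflicting transmitters share a frequency.

4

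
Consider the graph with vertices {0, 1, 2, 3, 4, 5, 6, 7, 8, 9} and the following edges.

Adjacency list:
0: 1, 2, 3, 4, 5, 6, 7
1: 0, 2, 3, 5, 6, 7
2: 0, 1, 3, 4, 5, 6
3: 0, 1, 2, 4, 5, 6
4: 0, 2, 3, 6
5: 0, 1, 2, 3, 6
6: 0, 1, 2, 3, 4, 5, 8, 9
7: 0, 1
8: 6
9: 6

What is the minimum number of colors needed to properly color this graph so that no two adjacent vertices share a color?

0, 1, 2, 3, 5, 6 are pairwise adjacent (a clique of size 6), so at least 6 colors are needed.
A valid assignment using 6 colors: 0=blue, 1=yellow, 2=green, 3=purple, 4=yellow, 5=orange, 6=red, 7=red, 8=blue, 9=blue. Every edge joins two different colors.

6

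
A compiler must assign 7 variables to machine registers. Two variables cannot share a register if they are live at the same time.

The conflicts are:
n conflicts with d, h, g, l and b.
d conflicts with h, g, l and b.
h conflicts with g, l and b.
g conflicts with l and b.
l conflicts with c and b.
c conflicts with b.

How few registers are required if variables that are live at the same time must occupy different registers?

n, d, h, g, l, b are mutually in conflict, so at least 6 registers are needed.
6 registers suffice: register 1 → {b}; register 2 → {l}; register 3 → {n, c}; register 4 → {h}; register 5 → {d}; register 6 → {g}. No two conflicting variables share a register.

6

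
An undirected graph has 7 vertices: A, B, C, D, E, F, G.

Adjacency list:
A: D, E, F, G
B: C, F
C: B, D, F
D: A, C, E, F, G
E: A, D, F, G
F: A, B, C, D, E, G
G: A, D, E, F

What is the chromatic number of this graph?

A, D, E, F, G form a clique, so at least 5 colors are needed.
5 colors suffice: color 1 → {F}; color 2 → {B, D}; color 3 → {C, G}; color 4 → {E}; color 5 → {A}. No two adjacent vertices share a color.

5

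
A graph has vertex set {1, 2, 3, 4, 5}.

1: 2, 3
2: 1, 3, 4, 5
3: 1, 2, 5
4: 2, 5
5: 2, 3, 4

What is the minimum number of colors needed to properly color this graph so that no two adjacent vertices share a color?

3

2, 4, 5 are mutually adjacent, so at least 3 colors are needed.
3 colors suffice: 1=blue, 2=red, 3=green, 4=green, 5=blue. No two adjacent vertices share a color.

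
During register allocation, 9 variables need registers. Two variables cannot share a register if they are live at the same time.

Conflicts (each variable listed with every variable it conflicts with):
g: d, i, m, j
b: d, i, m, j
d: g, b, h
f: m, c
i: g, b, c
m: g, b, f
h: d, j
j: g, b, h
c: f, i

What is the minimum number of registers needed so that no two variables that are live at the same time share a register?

The cycle m-f-c-i-g-m has odd length 5, so it cannot be 2-colored; at least 3 registers are needed.
3 registers suffice: register 1 → {g, b, h, c}; register 2 → {d, i, m, j}; register 3 → {f}. Each listed conflict is separated.

3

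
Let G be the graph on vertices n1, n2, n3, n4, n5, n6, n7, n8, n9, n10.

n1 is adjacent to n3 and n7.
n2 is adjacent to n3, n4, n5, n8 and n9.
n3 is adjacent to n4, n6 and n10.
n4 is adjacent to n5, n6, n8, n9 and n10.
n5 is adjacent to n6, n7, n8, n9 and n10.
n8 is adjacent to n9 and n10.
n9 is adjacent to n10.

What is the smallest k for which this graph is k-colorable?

n2, n4, n5, n8, n9 form a clique, so at least 5 colors are needed.
5 colors suffice: n1=1, n2=4, n3=2, n4=1, n5=2, n6=3, n7=3, n8=3, n9=5, n10=4. Every edge joins two different colors.

5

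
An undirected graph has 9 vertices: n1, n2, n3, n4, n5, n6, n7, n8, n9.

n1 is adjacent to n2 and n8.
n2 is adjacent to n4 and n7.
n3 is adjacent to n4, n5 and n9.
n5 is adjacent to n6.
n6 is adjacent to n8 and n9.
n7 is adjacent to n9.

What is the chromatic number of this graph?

3

The cycle n7-n2-n4-n3-n9-n7 has odd length 5, so it cannot be 2-colored; at least 3 colors are needed.
3 colors suffice: color 1 → {n2, n3, n6}; color 2 → {n1, n4, n5, n9}; color 3 → {n7, n8}. Every edge joins two different colors.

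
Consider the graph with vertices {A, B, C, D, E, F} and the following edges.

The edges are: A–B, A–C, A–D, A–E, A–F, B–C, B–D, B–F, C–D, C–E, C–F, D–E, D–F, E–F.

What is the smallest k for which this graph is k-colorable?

5

A, C, D, E, F are pairwise adjacent (a clique of size 5), so at least 5 colors are needed.
One proper 5-coloring: A=2, B=5, C=3, D=1, E=5, F=4. No two adjacent vertices share a color.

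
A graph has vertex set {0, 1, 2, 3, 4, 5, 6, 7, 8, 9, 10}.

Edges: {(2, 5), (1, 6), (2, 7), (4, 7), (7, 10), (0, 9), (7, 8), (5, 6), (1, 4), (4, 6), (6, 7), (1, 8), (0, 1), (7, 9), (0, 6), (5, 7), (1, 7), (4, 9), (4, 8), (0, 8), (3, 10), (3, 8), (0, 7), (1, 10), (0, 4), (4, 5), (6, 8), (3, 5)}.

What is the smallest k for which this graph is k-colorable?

6

0, 1, 4, 6, 7, 8 are mutually adjacent (a clique of size 6), so at least 6 colors are needed.
A valid assignment using 6 colors: 0=c, 1=d, 2=b, 3=a, 4=b, 5=c, 6=f, 7=a, 8=e, 9=d, 10=b. No two adjacent vertices share a color.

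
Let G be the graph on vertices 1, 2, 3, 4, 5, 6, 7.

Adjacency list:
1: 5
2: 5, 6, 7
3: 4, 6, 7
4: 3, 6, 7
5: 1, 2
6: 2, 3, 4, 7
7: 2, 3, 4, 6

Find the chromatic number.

4

3, 4, 6, 7 form a clique, so at least 4 colors are needed.
4 colors suffice: color a → {5, 7}; color b → {1, 6}; color c → {2, 3}; color d → {4}. Every edge joins two different colors.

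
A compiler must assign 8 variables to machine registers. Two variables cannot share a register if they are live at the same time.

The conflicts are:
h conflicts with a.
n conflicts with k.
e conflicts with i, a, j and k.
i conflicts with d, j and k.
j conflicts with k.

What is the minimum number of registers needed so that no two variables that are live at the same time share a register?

e, i, j, k all conflict with each other, so at least 4 registers are needed.
4 registers suffice: register 1 → {d, a, k}; register 2 → {h, n, e}; register 3 → {i}; register 4 → {j}. No two conflicting variables share a register.

4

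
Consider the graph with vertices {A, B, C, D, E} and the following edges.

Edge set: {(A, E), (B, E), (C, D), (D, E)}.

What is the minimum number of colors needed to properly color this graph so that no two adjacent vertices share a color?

C and D are adjacent, so at least 2 colors are needed.
2 colors suffice: color 1 → {C, E}; color 2 → {A, B, D}. No two adjacent vertices share a color.

2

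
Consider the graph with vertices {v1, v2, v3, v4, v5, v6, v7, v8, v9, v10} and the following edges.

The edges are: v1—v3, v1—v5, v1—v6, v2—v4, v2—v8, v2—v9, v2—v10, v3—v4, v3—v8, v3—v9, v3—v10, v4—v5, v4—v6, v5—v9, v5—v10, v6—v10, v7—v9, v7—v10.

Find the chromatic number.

2

v3 and v8 are adjacent, so at least 2 colors are needed.
One proper 2-coloring: v1=2, v2=1, v3=1, v4=2, v5=1, v6=1, v7=1, v8=2, v9=2, v10=2. No two adjacent vertices share a color.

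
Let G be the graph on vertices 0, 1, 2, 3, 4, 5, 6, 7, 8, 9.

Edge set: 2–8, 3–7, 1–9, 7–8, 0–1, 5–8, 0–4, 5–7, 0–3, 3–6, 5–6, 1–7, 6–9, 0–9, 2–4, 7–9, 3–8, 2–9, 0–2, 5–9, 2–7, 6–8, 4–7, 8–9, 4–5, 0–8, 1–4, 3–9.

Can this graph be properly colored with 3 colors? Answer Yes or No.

0, 2, 8, 9 are pairwise adjacent (a clique of size 4), so at least 4 colors are needed.
So 3 colors are not enough.

No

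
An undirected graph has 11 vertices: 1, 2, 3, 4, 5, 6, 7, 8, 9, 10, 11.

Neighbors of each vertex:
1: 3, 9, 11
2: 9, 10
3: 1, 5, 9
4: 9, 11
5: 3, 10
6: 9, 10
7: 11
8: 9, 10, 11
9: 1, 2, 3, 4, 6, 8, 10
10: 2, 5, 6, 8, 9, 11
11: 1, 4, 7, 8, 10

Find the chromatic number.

8, 10, 11 are mutually adjacent, so at least 3 colors are needed.
3 colors suffice: color red → {5, 9, 11}; color blue → {1, 4, 7, 10}; color green → {2, 3, 6, 8}. Every edge joins two different colors.

3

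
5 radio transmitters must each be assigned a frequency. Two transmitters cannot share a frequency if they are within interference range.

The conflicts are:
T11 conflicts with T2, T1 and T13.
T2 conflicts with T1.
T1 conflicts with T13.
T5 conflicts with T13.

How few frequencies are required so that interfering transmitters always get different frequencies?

T11, T2, T1 all conflict with each other, so at least 3 frequencies are needed.
Using 3 frequencies: T11=1, T2=3, T1=2, T5=1, T13=3. Each listed conflict is separated.

3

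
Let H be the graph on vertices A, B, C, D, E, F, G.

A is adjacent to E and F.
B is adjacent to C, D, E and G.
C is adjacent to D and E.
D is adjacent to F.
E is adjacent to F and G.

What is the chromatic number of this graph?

3

B, C, D are pairwise adjacent, so at least 3 colors are needed.
3 colors suffice: color 1 → {D, E}; color 2 → {B, F}; color 3 → {A, C, G}. No two adjacent vertices share a color.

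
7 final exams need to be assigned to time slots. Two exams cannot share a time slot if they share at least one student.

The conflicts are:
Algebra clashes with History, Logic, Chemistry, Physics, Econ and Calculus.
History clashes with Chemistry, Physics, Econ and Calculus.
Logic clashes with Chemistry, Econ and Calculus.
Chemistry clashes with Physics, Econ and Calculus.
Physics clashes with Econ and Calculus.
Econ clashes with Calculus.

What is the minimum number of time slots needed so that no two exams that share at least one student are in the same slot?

Algebra, History, Chemistry, Physics, Econ, Calculus are mutually in conflict, so at least 6 time slots are needed.
6 time slots suffice: time slot 1 → {Chemistry}; time slot 2 → {Algebra}; time slot 3 → {Econ}; time slot 4 → {Calculus}; time slot 5 → {History, Logic}; time slot 6 → {Physics}. Each listed conflict is separated.

6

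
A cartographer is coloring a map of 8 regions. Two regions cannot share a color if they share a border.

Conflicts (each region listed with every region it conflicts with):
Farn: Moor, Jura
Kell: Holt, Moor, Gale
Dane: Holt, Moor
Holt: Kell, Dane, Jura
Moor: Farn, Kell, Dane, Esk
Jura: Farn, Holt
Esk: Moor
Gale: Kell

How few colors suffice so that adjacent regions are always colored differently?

The cycle Moor-Kell-Holt-Jura-Farn-Moor has odd length 5, so it cannot be 2-colored; at least 3 colors are needed.
3 colors suffice: color 1 → {Holt, Moor, Gale}; color 2 → {Farn, Kell, Dane, Esk}; color 3 → {Jura}. No two conflicting regions share a color.

3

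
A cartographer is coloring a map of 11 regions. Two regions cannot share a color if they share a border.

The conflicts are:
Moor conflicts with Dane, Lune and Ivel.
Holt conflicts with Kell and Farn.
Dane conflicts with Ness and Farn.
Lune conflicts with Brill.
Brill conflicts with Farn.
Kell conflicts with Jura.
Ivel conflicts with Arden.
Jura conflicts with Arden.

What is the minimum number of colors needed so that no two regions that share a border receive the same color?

The cycle Brill-Lune-Moor-Dane-Farn-Brill has odd length 5, so it cannot be 2-colored; at least 3 colors are needed.
A valid assignment using 3 colors: Moor=2, Holt=3, Dane=1, Lune=3, Ness=2, Brill=1, Kell=1, Farn=2, Ivel=3, Jura=2, Arden=1. Each listed conflict is separated.

3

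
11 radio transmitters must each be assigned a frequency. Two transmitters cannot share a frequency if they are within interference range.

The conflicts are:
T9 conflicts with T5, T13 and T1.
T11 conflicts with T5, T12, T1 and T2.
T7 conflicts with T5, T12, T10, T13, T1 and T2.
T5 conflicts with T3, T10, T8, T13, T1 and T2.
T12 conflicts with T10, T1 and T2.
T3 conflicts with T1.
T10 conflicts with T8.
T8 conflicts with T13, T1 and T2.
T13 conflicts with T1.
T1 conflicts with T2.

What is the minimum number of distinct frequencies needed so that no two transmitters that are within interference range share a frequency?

T5, T8, T13, T1 all conflict with each other, so at least 4 frequencies are needed.
4 frequencies suffice: frequency 1 → {T10, T1}; frequency 2 → {T5, T12}; frequency 3 → {T9, T11, T7, T3, T8}; frequency 4 → {T13, T2}. Every pair that conflicts lands in different frequencies.

4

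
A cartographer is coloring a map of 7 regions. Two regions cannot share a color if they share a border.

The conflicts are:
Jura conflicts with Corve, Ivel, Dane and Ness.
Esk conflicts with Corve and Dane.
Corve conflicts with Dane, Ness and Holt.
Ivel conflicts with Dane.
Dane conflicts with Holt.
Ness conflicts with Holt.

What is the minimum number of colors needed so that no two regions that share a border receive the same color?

Jura, Corve, Ness are mutually in conflict, so at least 3 colors are needed.
3 colors suffice: color 1 → {Corve, Ivel}; color 2 → {Dane, Ness}; color 3 → {Jura, Esk, Holt}. No two conflicting regions share a color.

3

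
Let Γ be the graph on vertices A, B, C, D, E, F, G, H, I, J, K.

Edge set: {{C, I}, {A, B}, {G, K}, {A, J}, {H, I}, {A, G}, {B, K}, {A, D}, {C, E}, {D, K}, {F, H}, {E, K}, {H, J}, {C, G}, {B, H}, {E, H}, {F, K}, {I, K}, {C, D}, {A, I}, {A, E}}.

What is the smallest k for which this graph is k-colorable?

F and H are adjacent, so at least 2 colors are needed.
2 colors suffice: color 1 → {A, C, H, K}; color 2 → {B, D, E, F, G, I, J}. No two adjacent vertices share a color.

2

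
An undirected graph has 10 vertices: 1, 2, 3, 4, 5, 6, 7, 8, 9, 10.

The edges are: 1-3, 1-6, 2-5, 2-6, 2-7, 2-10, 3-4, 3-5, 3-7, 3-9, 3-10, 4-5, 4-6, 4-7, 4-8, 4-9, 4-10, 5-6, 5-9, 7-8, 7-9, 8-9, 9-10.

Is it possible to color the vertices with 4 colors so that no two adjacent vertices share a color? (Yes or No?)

The chromatic number is 4. 3, 4, 9, 10 are pairwise adjacent (a clique of size 4), so at least 4 colors are needed.
4 colors suffice: color red → {1, 2, 4}; color blue → {6, 9}; color green → {3, 8}; color yellow → {5, 7, 10}.
That is already a proper 4-coloring.

Yes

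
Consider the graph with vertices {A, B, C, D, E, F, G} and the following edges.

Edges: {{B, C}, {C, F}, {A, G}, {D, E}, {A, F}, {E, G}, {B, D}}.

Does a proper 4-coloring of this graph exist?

Yes

The chromatic number is 3. The cycle G-E-D-B-C-F-A-G has odd length 7, so it cannot be 2-colored; at least 3 colors are needed.
3 colors suffice: A=blue, B=red, C=blue, D=blue, E=red, F=red, G=green.
Since 4 ≥ 3, a proper 4-coloring certainly exists.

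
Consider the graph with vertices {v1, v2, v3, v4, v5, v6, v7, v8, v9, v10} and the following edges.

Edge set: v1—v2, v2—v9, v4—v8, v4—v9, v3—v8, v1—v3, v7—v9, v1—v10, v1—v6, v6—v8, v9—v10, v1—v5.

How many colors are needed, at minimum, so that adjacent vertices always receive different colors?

2

v7 and v9 are adjacent, so at least 2 colors are needed.
2 colors suffice: color 1 → {v1, v8, v9}; color 2 → {v2, v3, v4, v5, v6, v7, v10}. Each edge has distinct colors on its endpoints.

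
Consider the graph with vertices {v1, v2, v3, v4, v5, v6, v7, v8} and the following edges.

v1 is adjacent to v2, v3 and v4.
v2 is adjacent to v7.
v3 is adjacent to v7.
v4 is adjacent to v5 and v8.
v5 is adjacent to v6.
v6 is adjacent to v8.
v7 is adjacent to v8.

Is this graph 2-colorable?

The cycle v7-v8-v4-v1-v3-v7 has odd length 5, so it cannot be 2-colored; at least 3 colors are needed.
So 2 colors are not enough.

No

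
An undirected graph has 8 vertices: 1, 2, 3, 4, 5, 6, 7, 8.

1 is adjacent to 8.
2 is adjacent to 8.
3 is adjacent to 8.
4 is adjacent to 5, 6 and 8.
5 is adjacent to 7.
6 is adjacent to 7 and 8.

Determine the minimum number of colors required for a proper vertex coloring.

4, 6, 8 are pairwise adjacent, so at least 3 colors are needed.
A valid assignment using 3 colors: 1=blue, 2=blue, 3=blue, 4=green, 5=blue, 6=blue, 7=red, 8=red. No two adjacent vertices share a color.

3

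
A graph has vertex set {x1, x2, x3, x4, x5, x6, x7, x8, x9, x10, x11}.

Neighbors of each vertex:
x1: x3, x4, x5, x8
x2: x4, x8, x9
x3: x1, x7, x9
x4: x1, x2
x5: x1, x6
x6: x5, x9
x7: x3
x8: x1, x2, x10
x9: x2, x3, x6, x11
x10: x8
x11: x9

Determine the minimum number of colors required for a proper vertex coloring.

3

The cycle x3-x1-x5-x6-x9-x3 has odd length 5, so it cannot be 2-colored; at least 3 colors are needed.
3 colors suffice: x1=R, x2=G, x3=B, x4=B, x5=B, x6=G, x7=R, x8=B, x9=R, x10=R, x11=B. Every edge joins two different colors.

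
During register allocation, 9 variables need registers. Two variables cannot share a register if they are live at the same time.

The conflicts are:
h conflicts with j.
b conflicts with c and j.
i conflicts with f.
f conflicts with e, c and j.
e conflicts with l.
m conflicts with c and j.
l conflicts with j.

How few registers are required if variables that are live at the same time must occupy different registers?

2

m and j conflict, so at least 2 registers are needed.
2 registers suffice: register 1 → {i, e, c, j}; register 2 → {h, b, f, m, l}. Each listed conflict is separated.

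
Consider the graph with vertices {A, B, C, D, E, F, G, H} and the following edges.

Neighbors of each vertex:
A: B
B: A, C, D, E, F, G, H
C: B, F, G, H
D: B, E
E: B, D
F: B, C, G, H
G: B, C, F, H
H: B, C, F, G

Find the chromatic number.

B, C, F, G, H are mutually adjacent (a clique of size 5), so at least 5 colors are needed.
5 colors suffice: A=2, B=1, C=2, D=2, E=3, F=3, G=5, H=4. Every edge joins two different colors.

5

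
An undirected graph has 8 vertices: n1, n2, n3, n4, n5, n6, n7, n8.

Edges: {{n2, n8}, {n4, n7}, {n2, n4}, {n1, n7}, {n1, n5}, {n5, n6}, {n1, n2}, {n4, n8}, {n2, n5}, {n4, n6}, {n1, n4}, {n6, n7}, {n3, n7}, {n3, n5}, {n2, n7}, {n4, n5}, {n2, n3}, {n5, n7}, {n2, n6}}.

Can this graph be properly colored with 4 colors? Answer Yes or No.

n2, n4, n5, n6, n7 form a clique, so at least 5 colors are needed.
So 4 colors are not enough.

No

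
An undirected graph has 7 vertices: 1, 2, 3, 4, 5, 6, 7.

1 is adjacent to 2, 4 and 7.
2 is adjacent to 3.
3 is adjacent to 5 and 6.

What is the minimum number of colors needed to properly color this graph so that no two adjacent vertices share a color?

2

1 and 7 are adjacent, so at least 2 colors are needed.
2 colors suffice: color a → {1, 3}; color b → {2, 4, 5, 6, 7}. Each edge has distinct colors on its endpoints.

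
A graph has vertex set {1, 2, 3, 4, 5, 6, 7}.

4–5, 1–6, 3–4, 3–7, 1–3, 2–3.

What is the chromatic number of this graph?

2

2 and 3 are adjacent, so at least 2 colors are needed.
2 colors suffice: 1=b, 2=b, 3=a, 4=b, 5=a, 6=a, 7=b. Every edge joins two different colors.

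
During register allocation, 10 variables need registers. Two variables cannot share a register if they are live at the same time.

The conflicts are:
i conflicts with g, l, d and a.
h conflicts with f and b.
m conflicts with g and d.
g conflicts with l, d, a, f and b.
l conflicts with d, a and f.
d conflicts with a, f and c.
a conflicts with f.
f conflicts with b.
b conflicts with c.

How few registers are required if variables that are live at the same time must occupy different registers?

5

i, g, l, d, a all conflict with each other, so at least 5 registers are needed.
5 registers suffice: register 1 → {h, g, c}; register 2 → {d, b}; register 3 → {i, m, f}; register 4 → {l}; register 5 → {a}. Every pair that conflicts lands in different registers.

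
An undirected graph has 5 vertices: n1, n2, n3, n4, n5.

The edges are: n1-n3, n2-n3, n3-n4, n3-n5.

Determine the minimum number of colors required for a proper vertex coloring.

n2 and n3 are adjacent, so at least 2 colors are needed.
2 colors suffice: color 1 → {n3}; color 2 → {n1, n2, n4, n5}. Each edge has distinct colors on its endpoints.

2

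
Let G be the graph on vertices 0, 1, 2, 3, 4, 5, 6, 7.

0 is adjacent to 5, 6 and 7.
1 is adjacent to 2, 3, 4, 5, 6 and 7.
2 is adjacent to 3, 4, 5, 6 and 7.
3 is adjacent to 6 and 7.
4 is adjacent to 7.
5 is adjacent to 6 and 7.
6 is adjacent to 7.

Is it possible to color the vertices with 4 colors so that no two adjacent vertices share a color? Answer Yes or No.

No

1, 2, 5, 6, 7 are pairwise adjacent (a clique of size 5), so at least 5 colors are needed.
So 4 colors are not enough.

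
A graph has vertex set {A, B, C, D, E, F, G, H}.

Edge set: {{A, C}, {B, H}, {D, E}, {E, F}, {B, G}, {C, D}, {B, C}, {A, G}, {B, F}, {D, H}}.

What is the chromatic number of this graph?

The cycle C-B-F-E-D-C has odd length 5, so it cannot be 2-colored; at least 3 colors are needed.
3 colors suffice: color 1 → {A, B, D}; color 2 → {C, F, G, H}; color 3 → {E}. Every edge joins two different colors.

3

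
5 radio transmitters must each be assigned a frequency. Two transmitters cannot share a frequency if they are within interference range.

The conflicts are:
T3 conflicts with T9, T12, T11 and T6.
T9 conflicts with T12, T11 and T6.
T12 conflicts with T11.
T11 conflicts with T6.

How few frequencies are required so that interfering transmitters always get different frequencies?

T3, T9, T11, T6 all conflict with each other, so at least 4 frequencies are needed.
Using 4 frequencies: T3=1, T9=3, T12=4, T11=2, T6=4. Each listed conflict is separated.

4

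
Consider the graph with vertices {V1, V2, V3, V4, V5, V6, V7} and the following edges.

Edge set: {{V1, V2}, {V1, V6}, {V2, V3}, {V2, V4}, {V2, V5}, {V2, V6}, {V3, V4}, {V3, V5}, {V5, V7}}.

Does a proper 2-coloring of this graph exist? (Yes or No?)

No

V1, V2, V6 are mutually adjacent, so at least 3 colors are needed.
So 2 colors are not enough.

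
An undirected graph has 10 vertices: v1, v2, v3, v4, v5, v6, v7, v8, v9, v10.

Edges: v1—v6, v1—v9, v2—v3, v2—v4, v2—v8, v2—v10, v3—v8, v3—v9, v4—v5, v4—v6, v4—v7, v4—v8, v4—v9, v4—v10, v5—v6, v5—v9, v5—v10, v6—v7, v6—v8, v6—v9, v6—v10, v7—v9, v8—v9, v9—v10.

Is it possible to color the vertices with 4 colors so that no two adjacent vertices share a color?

No

v4, v5, v6, v9, v10 form a clique, so at least 5 colors are needed.
So 4 colors are not enough.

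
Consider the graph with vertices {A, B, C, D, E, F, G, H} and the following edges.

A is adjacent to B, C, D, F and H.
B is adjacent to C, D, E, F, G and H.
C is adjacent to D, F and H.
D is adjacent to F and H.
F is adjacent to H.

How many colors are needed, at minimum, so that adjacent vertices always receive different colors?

6

A, B, C, D, F, H form a clique, so at least 6 colors are needed.
A valid assignment using 6 colors: A=3, B=1, C=4, D=5, E=2, F=2, G=2, H=6. Each edge has distinct colors on its endpoints.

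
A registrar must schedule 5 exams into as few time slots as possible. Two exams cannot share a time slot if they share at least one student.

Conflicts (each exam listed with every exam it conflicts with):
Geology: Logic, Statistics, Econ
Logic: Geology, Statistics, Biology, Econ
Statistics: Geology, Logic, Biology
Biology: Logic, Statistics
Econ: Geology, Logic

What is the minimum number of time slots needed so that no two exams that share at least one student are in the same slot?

Geology, Logic, Econ are mutually in conflict, so at least 3 time slots are needed.
3 time slots suffice: time slot 1 → {Logic}; time slot 2 → {Geology, Biology}; time slot 3 → {Statistics, Econ}. Every pair that conflicts lands in different time slots.

3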